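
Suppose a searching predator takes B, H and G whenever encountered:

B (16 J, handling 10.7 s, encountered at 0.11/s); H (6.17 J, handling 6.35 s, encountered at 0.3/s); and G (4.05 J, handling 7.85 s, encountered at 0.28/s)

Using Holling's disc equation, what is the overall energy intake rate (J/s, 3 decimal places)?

0.756 J/s

R = (0.11×16 + 0.3×6.17 + 0.28×4.05) / (1 + 0.11×10.7 + 0.3×6.35 + 0.28×7.85) = 4.745/6.28 = 0.7556 J/s.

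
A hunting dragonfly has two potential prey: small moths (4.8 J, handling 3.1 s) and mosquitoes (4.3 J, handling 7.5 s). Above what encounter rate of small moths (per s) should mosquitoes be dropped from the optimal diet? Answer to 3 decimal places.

Drop mosquitoes once their profitability E₂/h₂ falls below the rate achievable on small moths alone: E₂/h₂ = λE₁/(1 + λh₁).
Solve for λ: λE₁h₂ = E₂(1 + λh₁) → λ(E₁h₂ − E₂h₁) = E₂ → λ = E₂/(E₁h₂ − E₂h₁).
λ = 4.3/(4.8×7.5 − 4.3×3.1) = 4.3/22.67 = 0.1897 per s.

0.190 per s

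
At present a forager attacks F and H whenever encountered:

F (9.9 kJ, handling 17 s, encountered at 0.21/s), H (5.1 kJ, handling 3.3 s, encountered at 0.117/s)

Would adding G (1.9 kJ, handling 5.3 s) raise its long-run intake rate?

On F and H alone, R = ΣλE/(1+Σλh) = 2.676/4.956 = 0.5399 kJ/s.
G: E/h = 1.9/5.3 = 0.3585 kJ/s.
Since 0.3585 < R, time spent handling G is better spent searching.

No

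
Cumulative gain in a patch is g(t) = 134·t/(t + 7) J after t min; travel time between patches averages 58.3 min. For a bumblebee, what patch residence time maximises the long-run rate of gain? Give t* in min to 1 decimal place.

By the marginal value theorem, leave when the instantaneous gain rate g'(t) equals the habitat-wide average g(t)/(T + t).
g'(t) = 134·7/(t + 7)². Setting 134·7/(t+7)² = 134t/[(t+7)(58.3+t)] gives 7(58.3+t) = t(t+7), so t² = 7×58.3 = 408.1.
t* = √408.1 = 20.2 min.

20.2 min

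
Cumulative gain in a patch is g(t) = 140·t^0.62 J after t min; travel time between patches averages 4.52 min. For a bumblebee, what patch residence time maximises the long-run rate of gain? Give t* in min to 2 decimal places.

By the marginal value theorem, leave when the instantaneous gain rate g'(t) equals the habitat-wide average g(t)/(T + t).
g'(t) = 0.62·140·t^-0.38. Setting 0.62·140·t^-0.38 = 140·t^0.62/(4.52+t) gives 0.62(4.52+t) = t, so 0.38·t = 0.62×4.52.
t* = 0.62×4.52/0.38 = 7.375 min.

7.37 min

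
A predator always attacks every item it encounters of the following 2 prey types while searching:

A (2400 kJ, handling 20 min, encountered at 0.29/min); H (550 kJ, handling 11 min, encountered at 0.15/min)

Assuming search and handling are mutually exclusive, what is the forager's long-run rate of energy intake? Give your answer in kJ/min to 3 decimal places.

R = (0.29×2400 + 0.15×550) / (1 + 0.29×20 + 0.15×11) = 778.5/8.45 = 92.13 kJ/min.

92.130 kJ/min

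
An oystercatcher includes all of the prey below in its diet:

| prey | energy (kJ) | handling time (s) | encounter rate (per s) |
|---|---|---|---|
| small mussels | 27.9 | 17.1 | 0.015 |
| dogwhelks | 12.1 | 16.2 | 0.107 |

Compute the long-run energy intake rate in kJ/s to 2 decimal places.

0.57 kJ/s

R = Σλ_iE_i / (1 + Σλ_ih_i)
Numerator: 0.015×27.9 + 0.107×12.1 = 1.713
Denominator: 1 + 0.015×17.1 + 0.107×16.2 = 2.99
R = 1.713/2.99 = 0.573 kJ/s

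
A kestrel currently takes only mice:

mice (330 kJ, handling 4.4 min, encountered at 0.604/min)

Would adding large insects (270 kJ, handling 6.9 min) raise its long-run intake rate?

No

Intake rate on the current diet: R = (0.604×330) / (1 + 0.604×4.4) = 199.3/3.658 = 54.49 kJ/min.
large insects: E/h = 270/6.9 = 39.13 kJ/min.
39.13 < 54.49, so adding large insects would lower the average — exclude it.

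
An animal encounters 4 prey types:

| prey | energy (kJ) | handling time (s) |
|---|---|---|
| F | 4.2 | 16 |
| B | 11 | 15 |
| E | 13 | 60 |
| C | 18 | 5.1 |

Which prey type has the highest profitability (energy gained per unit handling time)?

In descending order of E/h:
C: 18/5.1 = 3.53 kJ/s
B: 11/15 = 0.733 kJ/s
F: 4.2/16 = 0.263 kJ/s
E: 13/60 = 0.217 kJ/s

C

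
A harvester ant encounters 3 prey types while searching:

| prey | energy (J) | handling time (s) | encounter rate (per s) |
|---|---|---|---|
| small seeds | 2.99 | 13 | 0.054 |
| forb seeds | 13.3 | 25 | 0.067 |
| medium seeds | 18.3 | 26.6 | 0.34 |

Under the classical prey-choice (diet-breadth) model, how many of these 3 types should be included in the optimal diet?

1

Profitabilities (E/h, J/s): medium seeds 0.688, forb seeds 0.532, small seeds 0.23. Add prey in this order while the next type's profitability exceeds the intake rate on those already taken.
Rate on top 1: 0.6195. forb seeds: 0.532 < 0.6195 → exclude; stop.
Optimal diet: medium seeds — 1 of 3 types.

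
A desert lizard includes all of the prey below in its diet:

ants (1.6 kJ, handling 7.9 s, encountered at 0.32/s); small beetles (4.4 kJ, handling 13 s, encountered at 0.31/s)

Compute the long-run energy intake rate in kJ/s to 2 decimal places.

Energy encountered per unit search time: 0.32×1.6 + 0.31×4.4 = 1.876 kJ/s.
Handling time per unit search time: 0.32×7.9 + 0.31×13 = 6.558.
Rate = 1.876/(1 + 6.558) = 0.2482 kJ/s.

0.25 kJ/s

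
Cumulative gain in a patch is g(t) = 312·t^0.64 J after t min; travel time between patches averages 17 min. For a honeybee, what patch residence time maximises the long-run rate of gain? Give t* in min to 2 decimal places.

30.22 min

By the marginal value theorem, leave when the instantaneous gain rate g'(t) equals the habitat-wide average g(t)/(T + t).
g'(t) = 0.64·312·t^-0.36. Setting 0.64·312·t^-0.36 = 312·t^0.64/(17+t) gives 0.64(17+t) = t, so 0.36·t = 0.64×17.
t* = 0.64×17/0.36 = 30.22 min.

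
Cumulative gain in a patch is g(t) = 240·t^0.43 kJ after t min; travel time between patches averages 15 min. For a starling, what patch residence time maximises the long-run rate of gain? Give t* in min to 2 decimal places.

By the marginal value theorem, leave when the instantaneous gain rate g'(t) equals the habitat-wide average g(t)/(T + t).
g'(t) = 0.43·240·t^-0.57. Setting 0.43·240·t^-0.57 = 240·t^0.43/(15+t) gives 0.43(15+t) = t, so 0.57·t = 0.43×15.
t* = 0.43×15/0.57 = 11.32 min.

11.32 min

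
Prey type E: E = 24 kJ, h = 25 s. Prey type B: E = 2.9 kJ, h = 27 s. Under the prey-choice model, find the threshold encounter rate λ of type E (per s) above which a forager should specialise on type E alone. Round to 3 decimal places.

0.005 per s

Drop type B once their profitability E₂/h₂ falls below the rate achievable on type E alone: E₂/h₂ = λE₁/(1 + λh₁).
Solve for λ: λE₁h₂ = E₂(1 + λh₁) → λ(E₁h₂ − E₂h₁) = E₂ → λ = E₂/(E₁h₂ − E₂h₁).
λ = 2.9/(24×27 − 2.9×25) = 2.9/575.5 = 0.005039 per s.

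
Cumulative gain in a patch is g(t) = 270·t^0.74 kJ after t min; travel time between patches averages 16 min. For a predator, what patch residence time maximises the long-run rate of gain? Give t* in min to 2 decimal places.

By the marginal value theorem, leave when the instantaneous gain rate g'(t) equals the habitat-wide average g(t)/(T + t).
g'(t) = 0.74·270·t^-0.26. Setting 0.74·270·t^-0.26 = 270·t^0.74/(16+t) gives 0.74(16+t) = t, so 0.26·t = 0.74×16.
t* = 0.74×16/0.26 = 45.54 min.

45.54 min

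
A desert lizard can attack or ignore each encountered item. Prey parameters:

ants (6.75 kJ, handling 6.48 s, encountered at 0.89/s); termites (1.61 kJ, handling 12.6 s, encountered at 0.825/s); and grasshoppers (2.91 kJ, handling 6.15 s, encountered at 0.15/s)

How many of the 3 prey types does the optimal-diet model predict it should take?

Rank by E/h (kJ/s): ants 1.04, grasshoppers 0.473, termites 0.128. Include each in turn until the next type's E/h falls below the running intake rate.
Rate on top 1: 0.8877. grasshoppers: 0.473 < 0.8877 → exclude; stop.
Optimal diet: ants — 1 of 3 types.

1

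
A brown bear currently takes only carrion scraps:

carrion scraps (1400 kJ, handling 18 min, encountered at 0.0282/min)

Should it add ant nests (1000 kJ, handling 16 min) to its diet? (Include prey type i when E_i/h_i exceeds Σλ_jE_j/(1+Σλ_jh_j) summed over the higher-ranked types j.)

Intake rate on the current diet: R = (0.0282×1400) / (1 + 0.0282×18) = 39.48/1.508 = 26.19 kJ/min.
Profitability of ant nests: 1000/16 = 62.5 kJ/min.
62.5 > 26.19, so adding ant nests raises the average — include it.

Yes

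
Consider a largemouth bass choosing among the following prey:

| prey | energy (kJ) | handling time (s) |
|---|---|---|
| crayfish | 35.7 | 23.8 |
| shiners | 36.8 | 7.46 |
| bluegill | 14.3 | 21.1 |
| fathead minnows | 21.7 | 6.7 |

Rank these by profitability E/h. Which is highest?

In descending order of E/h:
shiners: 36.8/7.46 = 4.93 kJ/s
fathead minnows: 21.7/6.7 = 3.24 kJ/s
crayfish: 35.7/23.8 = 1.5 kJ/s
bluegill: 14.3/21.1 = 0.678 kJ/s

shiners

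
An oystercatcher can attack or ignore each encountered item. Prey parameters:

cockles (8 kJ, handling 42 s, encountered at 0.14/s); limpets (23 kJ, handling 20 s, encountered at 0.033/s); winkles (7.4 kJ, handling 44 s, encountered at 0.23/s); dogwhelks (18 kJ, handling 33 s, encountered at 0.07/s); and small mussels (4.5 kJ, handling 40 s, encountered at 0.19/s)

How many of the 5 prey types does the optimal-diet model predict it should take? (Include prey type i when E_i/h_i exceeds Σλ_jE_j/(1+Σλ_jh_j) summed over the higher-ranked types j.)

Profitabilities (E/h, kJ/s): limpets 1.15, dogwhelks 0.545, cockles 0.19, winkles 0.168, small mussels 0.113. Add prey in this order while the next type's profitability exceeds the intake rate on those already taken.
Rate on top 1: 0.4572. dogwhelks: 0.545 > 0.4572 → include.
Rate on top 2: 0.5086. cockles: 0.19 < 0.5086 → exclude; stop.
Optimal diet: limpets, dogwhelks — 2 of 5 types.

2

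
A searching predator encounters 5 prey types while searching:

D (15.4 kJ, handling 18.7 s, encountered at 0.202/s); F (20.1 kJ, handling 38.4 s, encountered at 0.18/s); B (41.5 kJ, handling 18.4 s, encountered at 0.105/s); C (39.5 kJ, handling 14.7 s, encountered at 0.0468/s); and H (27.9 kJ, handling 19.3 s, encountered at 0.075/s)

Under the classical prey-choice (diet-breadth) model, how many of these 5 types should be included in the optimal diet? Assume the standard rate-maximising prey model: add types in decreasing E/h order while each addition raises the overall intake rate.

2

Rank by E/h (kJ/s): C 2.69, B 2.26, H 1.45, D 0.824, F 0.523. Include each in turn until the next type's E/h falls below the running intake rate.
Rate on top 1: 1.095. B: 2.26 > 1.095 → include.
Rate on top 2: 1.714. H: 1.45 < 1.714 → exclude; stop.
Optimal diet: C, B — 2 of 5 types.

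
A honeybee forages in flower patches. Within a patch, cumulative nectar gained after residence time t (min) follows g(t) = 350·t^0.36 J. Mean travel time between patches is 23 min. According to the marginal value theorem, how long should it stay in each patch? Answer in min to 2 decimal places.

12.94 min

Optimal t* satisfies g'(t*) = g(t*)/(T + t*).
g'(t) = 0.36·350·t^-0.64. Setting 0.36·350·t^-0.64 = 350·t^0.36/(23+t) gives 0.36(23+t) = t, so 0.64·t = 0.36×23.
t* = 0.36×23/0.64 = 12.94 min.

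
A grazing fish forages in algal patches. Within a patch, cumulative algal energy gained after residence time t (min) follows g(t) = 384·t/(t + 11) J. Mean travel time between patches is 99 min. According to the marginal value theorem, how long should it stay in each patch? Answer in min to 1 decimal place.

Optimal t* satisfies g'(t*) = g(t*)/(T + t*).
g'(t) = 384·11/(t + 11)². Setting 384·11/(t+11)² = 384t/[(t+11)(99+t)] gives 11(99+t) = t(t+11), so t² = 11×99 = 1089.
t* = √1089 = 33 min.

33.0 min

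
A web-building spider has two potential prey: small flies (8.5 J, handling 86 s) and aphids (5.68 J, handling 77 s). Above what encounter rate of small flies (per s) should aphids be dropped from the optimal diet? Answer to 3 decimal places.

0.034 per s

Drop aphids once their profitability E₂/h₂ falls below the rate achievable on small flies alone: E₂/h₂ = λE₁/(1 + λh₁).
Solve for λ: λE₁h₂ = E₂(1 + λh₁) → λ(E₁h₂ − E₂h₁) = E₂ → λ = E₂/(E₁h₂ − E₂h₁).
λ = 5.68/(8.5×77 − 5.68×86) = 5.68/166 = 0.03421 per s.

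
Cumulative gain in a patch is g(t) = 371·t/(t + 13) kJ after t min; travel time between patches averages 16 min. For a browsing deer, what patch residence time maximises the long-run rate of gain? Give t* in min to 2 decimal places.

Maximise g(t)/(T+t): set derivative to zero → g'(t)(T+t) = g(t).
g'(t) = 371·13/(t + 13)². Setting 371·13/(t+13)² = 371t/[(t+13)(16+t)] gives 13(16+t) = t(t+13), so t² = 13×16 = 208.
t* = √208 = 14.42 min.

14.42 min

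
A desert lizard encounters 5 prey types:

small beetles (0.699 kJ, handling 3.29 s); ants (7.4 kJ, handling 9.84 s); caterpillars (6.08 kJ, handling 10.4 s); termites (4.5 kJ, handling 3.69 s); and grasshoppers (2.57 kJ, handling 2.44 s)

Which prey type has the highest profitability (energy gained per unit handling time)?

termites

In descending order of E/h:
termites: 4.5/3.69 = 1.22 kJ/s
grasshoppers: 2.57/2.44 = 1.05 kJ/s
ants: 7.4/9.84 = 0.752 kJ/s
caterpillars: 6.08/10.4 = 0.585 kJ/s
small beetles: 0.699/3.29 = 0.212 kJ/s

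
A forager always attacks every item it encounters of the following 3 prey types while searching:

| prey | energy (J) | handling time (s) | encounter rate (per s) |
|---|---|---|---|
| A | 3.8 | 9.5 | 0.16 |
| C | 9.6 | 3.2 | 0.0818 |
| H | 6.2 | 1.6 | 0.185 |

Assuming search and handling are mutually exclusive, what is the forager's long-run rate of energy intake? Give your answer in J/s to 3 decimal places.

Energy encountered per unit search time: 0.16×3.8 + 0.0818×9.6 + 0.185×6.2 = 2.54 J/s.
Handling time per unit search time: 0.16×9.5 + 0.0818×3.2 + 0.185×1.6 = 2.078.
Rate = 2.54/(1 + 2.078) = 0.8254 J/s.

0.825 J/s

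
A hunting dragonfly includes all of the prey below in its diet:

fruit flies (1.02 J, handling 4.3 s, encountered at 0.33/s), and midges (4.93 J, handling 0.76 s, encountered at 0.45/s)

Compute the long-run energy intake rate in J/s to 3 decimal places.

0.925 J/s

R = (0.33×1.02 + 0.45×4.93) / (1 + 0.33×4.3 + 0.45×0.76) = 2.555/2.761 = 0.9254 J/s.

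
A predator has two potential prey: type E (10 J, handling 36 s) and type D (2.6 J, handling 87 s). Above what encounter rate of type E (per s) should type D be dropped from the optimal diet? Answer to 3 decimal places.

0.003 per s

Drop type D once their profitability E₂/h₂ falls below the rate achievable on type E alone: E₂/h₂ = λE₁/(1 + λh₁).
Solve for λ: λE₁h₂ = E₂(1 + λh₁) → λ(E₁h₂ − E₂h₁) = E₂ → λ = E₂/(E₁h₂ − E₂h₁).
λ = 2.6/(10×87 − 2.6×36) = 2.6/776.4 = 0.003349 per s.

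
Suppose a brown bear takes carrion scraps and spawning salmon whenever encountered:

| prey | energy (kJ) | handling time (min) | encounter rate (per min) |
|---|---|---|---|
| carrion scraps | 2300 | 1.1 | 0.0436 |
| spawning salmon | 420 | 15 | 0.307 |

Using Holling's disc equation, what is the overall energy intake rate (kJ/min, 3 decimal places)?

40.549 kJ/min

Energy encountered per unit search time: 0.0436×2300 + 0.307×420 = 229.2 kJ/min.
Handling time per unit search time: 0.0436×1.1 + 0.307×15 = 4.653.
Rate = 229.2/(1 + 4.653) = 40.55 kJ/min.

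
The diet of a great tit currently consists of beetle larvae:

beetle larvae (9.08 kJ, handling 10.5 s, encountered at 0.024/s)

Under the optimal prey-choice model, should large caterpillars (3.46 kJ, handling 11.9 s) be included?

Yes

Current rate: (0.024×9.08)/(1 + 0.024×10.5) = 0.1741 kJ/s.
large caterpillars: E/h = 3.46/11.9 = 0.2908 kJ/s.
0.2908 > 0.1741, so adding large caterpillars raises the average — include it.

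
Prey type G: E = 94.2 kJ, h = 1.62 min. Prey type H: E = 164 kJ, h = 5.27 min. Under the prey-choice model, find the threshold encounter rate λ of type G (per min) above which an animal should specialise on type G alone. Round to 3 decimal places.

At the threshold, the rate on type G alone equals the profitability of type H: λ·94.2/(1 + λ·1.62) = 164/5.27 = 31.12.
Rearranging, λ(94.2 − 31.12×1.62) = 31.12, so λ = 31.12/43.79 = 0.7107 per min.

0.711 per min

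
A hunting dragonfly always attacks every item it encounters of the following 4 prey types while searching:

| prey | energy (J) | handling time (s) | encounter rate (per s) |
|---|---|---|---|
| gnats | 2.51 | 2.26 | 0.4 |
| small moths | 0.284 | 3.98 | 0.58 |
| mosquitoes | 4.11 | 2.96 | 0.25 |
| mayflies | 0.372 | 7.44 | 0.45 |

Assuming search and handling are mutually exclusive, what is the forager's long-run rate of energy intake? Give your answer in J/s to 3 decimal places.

R = Σλ_iE_i / (1 + Σλ_ih_i)
Numerator: 0.4×2.51 + 0.58×0.284 + 0.25×4.11 + 0.45×0.372 = 2.364
Denominator: 1 + 0.4×2.26 + 0.58×3.98 + 0.25×2.96 + 0.45×7.44 = 8.3
R = 2.364/8.3 = 0.2848 J/s

0.285 J/s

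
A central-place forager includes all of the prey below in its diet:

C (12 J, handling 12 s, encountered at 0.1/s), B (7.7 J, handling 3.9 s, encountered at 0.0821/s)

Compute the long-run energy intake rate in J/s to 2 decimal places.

R = (0.1×12 + 0.0821×7.7) / (1 + 0.1×12 + 0.0821×3.9) = 1.832/2.52 = 0.727 J/s.

0.73 J/s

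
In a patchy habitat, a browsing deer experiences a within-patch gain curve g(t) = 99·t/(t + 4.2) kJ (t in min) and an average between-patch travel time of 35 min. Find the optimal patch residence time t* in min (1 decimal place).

Optimal t* satisfies g'(t*) = g(t*)/(T + t*).
g'(t) = 99·4.2/(t + 4.2)². Setting 99·4.2/(t+4.2)² = 99t/[(t+4.2)(35+t)] gives 4.2(35+t) = t(t+4.2), so t² = 4.2×35 = 147.
t* = √147 = 12.12 min.

12.1 min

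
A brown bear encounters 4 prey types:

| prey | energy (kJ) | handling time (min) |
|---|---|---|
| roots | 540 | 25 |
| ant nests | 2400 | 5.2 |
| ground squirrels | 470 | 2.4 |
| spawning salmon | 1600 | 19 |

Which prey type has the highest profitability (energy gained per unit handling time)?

ant nests

In descending order of E/h:
ant nests: 2400/5.2 = 462 kJ/min
ground squirrels: 470/2.4 = 196 kJ/min
spawning salmon: 1600/19 = 84.2 kJ/min
roots: 540/25 = 21.6 kJ/min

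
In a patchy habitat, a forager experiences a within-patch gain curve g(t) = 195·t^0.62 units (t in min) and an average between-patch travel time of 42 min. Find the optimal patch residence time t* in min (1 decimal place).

By the marginal value theorem, leave when the instantaneous gain rate g'(t) equals the habitat-wide average g(t)/(T + t).
g'(t) = 0.62·195·t^-0.38. Setting 0.62·195·t^-0.38 = 195·t^0.62/(42+t) gives 0.62(42+t) = t, so 0.38·t = 0.62×42.
t* = 0.62×42/0.38 = 68.53 min.

68.5 min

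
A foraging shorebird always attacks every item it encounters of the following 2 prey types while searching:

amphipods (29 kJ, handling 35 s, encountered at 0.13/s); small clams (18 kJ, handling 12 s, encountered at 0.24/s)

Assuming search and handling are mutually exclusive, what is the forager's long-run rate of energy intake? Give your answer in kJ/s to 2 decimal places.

0.96 kJ/s

R = (0.13×29 + 0.24×18) / (1 + 0.13×35 + 0.24×12) = 8.09/8.43 = 0.9597 kJ/s.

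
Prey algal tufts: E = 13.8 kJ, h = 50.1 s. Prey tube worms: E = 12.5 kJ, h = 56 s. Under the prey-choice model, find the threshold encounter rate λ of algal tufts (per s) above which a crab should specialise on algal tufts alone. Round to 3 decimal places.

0.085 per s

Drop tube worms once their profitability E₂/h₂ falls below the rate achievable on algal tufts alone: E₂/h₂ = λE₁/(1 + λh₁).
Solve for λ: λE₁h₂ = E₂(1 + λh₁) → λ(E₁h₂ − E₂h₁) = E₂ → λ = E₂/(E₁h₂ − E₂h₁).
λ = 12.5/(13.8×56 − 12.5×50.1) = 12.5/146.6 = 0.0853 per s.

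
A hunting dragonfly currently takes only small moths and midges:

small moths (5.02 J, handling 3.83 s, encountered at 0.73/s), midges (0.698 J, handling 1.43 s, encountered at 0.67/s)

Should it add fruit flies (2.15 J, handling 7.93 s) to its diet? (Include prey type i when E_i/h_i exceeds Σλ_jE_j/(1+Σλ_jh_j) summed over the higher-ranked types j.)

No

Intake rate on the current diet: R = (0.73×5.02 + 0.67×0.698) / (1 + 0.73×3.83 + 0.67×1.43) = 4.132/4.754 = 0.8692 J/s.
Profitability of fruit flies: 2.15/7.93 = 0.2711 J/s.
Since 0.2711 < R, time spent handling fruit flies is better spent searching.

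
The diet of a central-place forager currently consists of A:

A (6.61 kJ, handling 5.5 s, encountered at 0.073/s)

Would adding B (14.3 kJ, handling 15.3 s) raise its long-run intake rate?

On A alone, R = ΣλE/(1+Σλh) = 0.4825/1.401 = 0.3443 kJ/s.
Profitability of B: 14.3/15.3 = 0.9346 kJ/s.
Since 0.9346 > R, including B increases the long-run rate.

Yes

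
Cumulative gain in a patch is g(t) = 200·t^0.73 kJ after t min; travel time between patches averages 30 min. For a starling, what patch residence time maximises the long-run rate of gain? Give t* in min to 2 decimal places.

81.11 min

Optimal t* satisfies g'(t*) = g(t*)/(T + t*).
g'(t) = 0.73·200·t^-0.27. Setting 0.73·200·t^-0.27 = 200·t^0.73/(30+t) gives 0.73(30+t) = t, so 0.27·t = 0.73×30.
t* = 0.73×30/0.27 = 81.11 min.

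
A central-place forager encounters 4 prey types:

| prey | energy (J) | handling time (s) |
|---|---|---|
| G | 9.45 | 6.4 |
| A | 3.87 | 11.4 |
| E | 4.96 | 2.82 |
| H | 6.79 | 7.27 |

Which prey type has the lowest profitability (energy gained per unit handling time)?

A

In descending order of E/h:
E: 4.96/2.82 = 1.76 J/s
G: 9.45/6.4 = 1.48 J/s
H: 6.79/7.27 = 0.934 J/s
A: 3.87/11.4 = 0.339 J/s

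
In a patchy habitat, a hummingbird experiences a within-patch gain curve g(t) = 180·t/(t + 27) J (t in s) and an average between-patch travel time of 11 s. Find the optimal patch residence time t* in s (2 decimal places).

17.23 s

Maximise g(t)/(T+t): set derivative to zero → g'(t)(T+t) = g(t).
g'(t) = 180·27/(t + 27)². Setting 180·27/(t+27)² = 180t/[(t+27)(11+t)] gives 27(11+t) = t(t+27), so t² = 27×11 = 297.
t* = √297 = 17.23 s.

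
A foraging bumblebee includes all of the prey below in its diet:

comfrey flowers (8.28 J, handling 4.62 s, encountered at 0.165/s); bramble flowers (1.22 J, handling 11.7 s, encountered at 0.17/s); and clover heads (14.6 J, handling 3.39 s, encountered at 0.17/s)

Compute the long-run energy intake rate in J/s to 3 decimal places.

Energy encountered per unit search time: 0.165×8.28 + 0.17×1.22 + 0.17×14.6 = 4.056 J/s.
Handling time per unit search time: 0.165×4.62 + 0.17×11.7 + 0.17×3.39 = 3.328.
Rate = 4.056/(1 + 3.328) = 0.9371 J/s.

0.937 J/s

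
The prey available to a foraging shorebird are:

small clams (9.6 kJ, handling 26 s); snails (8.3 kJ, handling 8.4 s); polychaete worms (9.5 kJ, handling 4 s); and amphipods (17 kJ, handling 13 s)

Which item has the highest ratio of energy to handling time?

Profitability E/h (kJ/s): small clams = 9.6/26 = 0.369, snails = 8.3/8.4 = 0.988, polychaete worms = 9.5/4 = 2.38, amphipods = 17/13 = 1.31.
Ranked: polychaete worms > amphipods > snails > small clams.

polychaete worms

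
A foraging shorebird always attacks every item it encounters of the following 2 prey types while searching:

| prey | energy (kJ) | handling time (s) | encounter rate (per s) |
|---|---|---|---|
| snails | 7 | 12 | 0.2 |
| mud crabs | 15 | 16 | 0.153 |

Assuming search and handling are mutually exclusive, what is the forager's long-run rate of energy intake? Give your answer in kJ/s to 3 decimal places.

R = (0.2×7 + 0.153×15) / (1 + 0.2×12 + 0.153×16) = 3.695/5.848 = 0.6318 kJ/s.

0.632 kJ/s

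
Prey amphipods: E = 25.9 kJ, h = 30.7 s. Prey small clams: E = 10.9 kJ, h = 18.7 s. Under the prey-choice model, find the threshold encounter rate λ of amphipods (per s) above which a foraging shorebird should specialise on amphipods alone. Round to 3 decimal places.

0.073 per s

The zero-one rule: include small clams iff E₂/h₂ > λE₁/(1+λh₁). Equality gives the switch point.
λE₁h₂ = E₂ + λE₂h₁ ⇒ λ = E₂/(E₁h₂ − E₂h₁) = 10.9/(484.3 − 334.6) = 0.07281 per s.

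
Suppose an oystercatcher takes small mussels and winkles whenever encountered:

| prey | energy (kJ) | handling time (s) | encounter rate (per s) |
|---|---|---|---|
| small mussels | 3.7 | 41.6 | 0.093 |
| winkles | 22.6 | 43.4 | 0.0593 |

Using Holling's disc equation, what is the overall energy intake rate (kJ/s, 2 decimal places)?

0.23 kJ/s

R = (0.093×3.7 + 0.0593×22.6) / (1 + 0.093×41.6 + 0.0593×43.4) = 1.684/7.442 = 0.2263 kJ/s.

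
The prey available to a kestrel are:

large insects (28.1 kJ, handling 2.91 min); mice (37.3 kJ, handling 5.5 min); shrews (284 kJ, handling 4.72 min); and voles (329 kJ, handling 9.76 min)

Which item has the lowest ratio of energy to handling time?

In descending order of E/h:
shrews: 284/4.72 = 60.2 kJ/min
voles: 329/9.76 = 33.7 kJ/min
large insects: 28.1/2.91 = 9.66 kJ/min
mice: 37.3/5.5 = 6.78 kJ/min

mice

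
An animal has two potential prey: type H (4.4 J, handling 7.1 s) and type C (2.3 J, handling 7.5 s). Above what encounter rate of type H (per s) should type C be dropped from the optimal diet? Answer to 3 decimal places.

At the threshold, the rate on type H alone equals the profitability of type C: λ·4.4/(1 + λ·7.1) = 2.3/7.5 = 0.3067.
Rearranging, λ(4.4 − 0.3067×7.1) = 0.3067, so λ = 0.3067/2.223 = 0.138 per s.

0.138 per s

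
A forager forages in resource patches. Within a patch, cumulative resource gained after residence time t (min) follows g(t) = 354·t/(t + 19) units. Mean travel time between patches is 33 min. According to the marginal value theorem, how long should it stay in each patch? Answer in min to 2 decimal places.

25.04 min

Optimal t* satisfies g'(t*) = g(t*)/(T + t*).
g'(t) = 354·19/(t + 19)². Setting 354·19/(t+19)² = 354t/[(t+19)(33+t)] gives 19(33+t) = t(t+19), so t² = 19×33 = 627.
t* = √627 = 25.04 min.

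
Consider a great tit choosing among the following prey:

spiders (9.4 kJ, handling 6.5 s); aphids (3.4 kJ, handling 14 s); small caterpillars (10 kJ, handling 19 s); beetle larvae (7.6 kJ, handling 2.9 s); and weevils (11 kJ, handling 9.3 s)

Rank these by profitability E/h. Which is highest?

beetle larvae

In descending order of E/h:
beetle larvae: 7.6/2.9 = 2.62 kJ/s
spiders: 9.4/6.5 = 1.45 kJ/s
weevils: 11/9.3 = 1.18 kJ/s
small caterpillars: 10/19 = 0.526 kJ/s
aphids: 3.4/14 = 0.243 kJ/s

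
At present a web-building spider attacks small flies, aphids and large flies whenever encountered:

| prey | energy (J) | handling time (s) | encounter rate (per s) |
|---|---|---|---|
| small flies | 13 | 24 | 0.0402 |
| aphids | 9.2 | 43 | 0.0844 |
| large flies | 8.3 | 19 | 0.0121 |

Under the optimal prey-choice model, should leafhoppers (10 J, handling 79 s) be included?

Current rate: (0.0402×13 + 0.0844×9.2 + 0.0121×8.3)/(1 + 0.0402×24 + 0.0844×43 + 0.0121×19) = 0.2403 J/s.
Profitability of leafhoppers: 10/79 = 0.1266 J/s.
Since 0.1266 < R, time spent handling leafhoppers is better spent searching.

No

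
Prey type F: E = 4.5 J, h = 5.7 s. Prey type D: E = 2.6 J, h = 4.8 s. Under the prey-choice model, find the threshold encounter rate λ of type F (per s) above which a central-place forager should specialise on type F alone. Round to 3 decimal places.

0.383 per s

At the threshold, the rate on type F alone equals the profitability of type D: λ·4.5/(1 + λ·5.7) = 2.6/4.8 = 0.5417.
Rearranging, λ(4.5 − 0.5417×5.7) = 0.5417, so λ = 0.5417/1.412 = 0.3835 per s.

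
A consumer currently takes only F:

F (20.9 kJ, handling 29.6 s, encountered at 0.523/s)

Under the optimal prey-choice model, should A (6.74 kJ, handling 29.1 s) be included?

Intake rate on the current diet: R = (0.523×20.9) / (1 + 0.523×29.6) = 10.93/16.48 = 0.6632 kJ/s.
Profitability of A: 6.74/29.1 = 0.2316 kJ/s.
0.2316 < 0.6632, so adding A would lower the average — exclude it.

No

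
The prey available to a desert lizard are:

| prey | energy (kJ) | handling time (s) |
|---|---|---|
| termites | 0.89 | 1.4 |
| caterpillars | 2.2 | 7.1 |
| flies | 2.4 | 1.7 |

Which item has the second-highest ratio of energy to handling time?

In descending order of E/h:
flies: 2.4/1.7 = 1.41 kJ/s
termites: 0.89/1.4 = 0.636 kJ/s
caterpillars: 2.2/7.1 = 0.31 kJ/s

termites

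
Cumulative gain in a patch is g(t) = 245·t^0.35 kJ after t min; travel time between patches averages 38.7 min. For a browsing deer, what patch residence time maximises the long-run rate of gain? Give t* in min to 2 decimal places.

Maximise g(t)/(T+t): set derivative to zero → g'(t)(T+t) = g(t).
g'(t) = 0.35·245·t^-0.65. Setting 0.35·245·t^-0.65 = 245·t^0.35/(38.7+t) gives 0.35(38.7+t) = t, so 0.65·t = 0.35×38.7.
t* = 0.35×38.7/0.65 = 20.84 min.

20.84 min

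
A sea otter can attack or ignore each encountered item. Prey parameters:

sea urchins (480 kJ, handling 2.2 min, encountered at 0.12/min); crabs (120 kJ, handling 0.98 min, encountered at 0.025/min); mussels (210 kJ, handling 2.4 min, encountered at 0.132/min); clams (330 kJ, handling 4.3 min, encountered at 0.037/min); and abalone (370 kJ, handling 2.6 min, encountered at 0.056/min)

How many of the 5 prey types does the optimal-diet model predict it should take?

E/h in descending order: sea urchins 218, abalone 142, crabs 122, mussels 87.5, clams 76.7 kJ/min. The optimal diet is the largest prefix of this list for which every included type satisfies E_i/h_i > R on the types above it.
Rate on top 1: 45.57. abalone: 142 > 45.57 → include.
Rate on top 2: 55.56. crabs: 122 > 55.56 → include.
Rate on top 3: 56.7. mussels: 87.5 > 56.7 → include.
Rate on top 4: 62.28. clams: 76.7 > 62.28 → include.
Optimal diet: sea urchins, abalone, crabs, mussels, clams — 5 of 5 types.

5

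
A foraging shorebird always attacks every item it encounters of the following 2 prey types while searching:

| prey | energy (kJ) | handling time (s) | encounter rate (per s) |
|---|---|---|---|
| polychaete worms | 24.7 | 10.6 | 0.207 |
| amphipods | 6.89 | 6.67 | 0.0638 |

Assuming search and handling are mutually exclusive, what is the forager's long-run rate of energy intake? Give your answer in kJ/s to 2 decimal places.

1.53 kJ/s

Energy encountered per unit search time: 0.207×24.7 + 0.0638×6.89 = 5.552 kJ/s.
Handling time per unit search time: 0.207×10.6 + 0.0638×6.67 = 2.62.
Rate = 5.552/(1 + 2.62) = 1.534 kJ/s.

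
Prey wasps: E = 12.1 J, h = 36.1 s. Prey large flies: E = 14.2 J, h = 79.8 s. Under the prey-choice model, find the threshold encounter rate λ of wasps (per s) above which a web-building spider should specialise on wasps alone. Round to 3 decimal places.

At the threshold, the rate on wasps alone equals the profitability of large flies: λ·12.1/(1 + λ·36.1) = 14.2/79.8 = 0.1779.
Rearranging, λ(12.1 − 0.1779×36.1) = 0.1779, so λ = 0.1779/5.676 = 0.03135 per s.

0.031 per s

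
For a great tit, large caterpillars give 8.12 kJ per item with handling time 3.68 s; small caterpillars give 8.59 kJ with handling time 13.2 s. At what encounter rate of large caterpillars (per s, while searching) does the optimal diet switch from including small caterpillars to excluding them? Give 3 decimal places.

0.114 per s

At the threshold, the rate on large caterpillars alone equals the profitability of small caterpillars: λ·8.12/(1 + λ·3.68) = 8.59/13.2 = 0.6508.
Rearranging, λ(8.12 − 0.6508×3.68) = 0.6508, so λ = 0.6508/5.725 = 0.1137 per s.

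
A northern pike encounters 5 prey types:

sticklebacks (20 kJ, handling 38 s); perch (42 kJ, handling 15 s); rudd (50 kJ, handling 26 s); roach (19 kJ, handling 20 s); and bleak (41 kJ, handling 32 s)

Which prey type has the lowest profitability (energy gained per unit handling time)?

sticklebacks

Profitability E/h (kJ/s): sticklebacks = 20/38 = 0.526, perch = 42/15 = 2.8, rudd = 50/26 = 1.92, roach = 19/20 = 0.95, bleak = 41/32 = 1.28.
Ranked: perch > rudd > bleak > roach > sticklebacks.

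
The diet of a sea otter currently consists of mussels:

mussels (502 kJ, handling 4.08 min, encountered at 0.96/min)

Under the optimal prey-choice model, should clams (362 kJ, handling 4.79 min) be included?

Current rate: (0.96×502)/(1 + 0.96×4.08) = 98.01 kJ/min.
Profitability of clams: 362/4.79 = 75.57 kJ/min.
Since 75.57 < R, time spent handling clams is better spent searching.

No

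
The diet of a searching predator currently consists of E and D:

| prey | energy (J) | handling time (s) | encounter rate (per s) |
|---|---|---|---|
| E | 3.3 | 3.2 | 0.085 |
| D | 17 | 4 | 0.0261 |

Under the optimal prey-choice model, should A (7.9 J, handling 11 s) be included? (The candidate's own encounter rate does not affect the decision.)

Yes

Current rate: (0.085×3.3 + 0.0261×17)/(1 + 0.085×3.2 + 0.0261×4) = 0.5262 J/s.
A: E/h = 7.9/11 = 0.7182 J/s.
0.7182 > 0.5262, so adding A raises the average — include it.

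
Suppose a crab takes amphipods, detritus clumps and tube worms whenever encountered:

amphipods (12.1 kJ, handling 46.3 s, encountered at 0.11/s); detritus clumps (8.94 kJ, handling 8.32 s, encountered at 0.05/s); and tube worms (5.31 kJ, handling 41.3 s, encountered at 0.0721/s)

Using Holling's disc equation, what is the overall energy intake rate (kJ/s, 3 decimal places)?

R = Σλ_iE_i / (1 + Σλ_ih_i)
Numerator: 0.11×12.1 + 0.05×8.94 + 0.0721×5.31 = 2.161
Denominator: 1 + 0.11×46.3 + 0.05×8.32 + 0.0721×41.3 = 9.487
R = 2.161/9.487 = 0.2278 kJ/s

0.228 kJ/s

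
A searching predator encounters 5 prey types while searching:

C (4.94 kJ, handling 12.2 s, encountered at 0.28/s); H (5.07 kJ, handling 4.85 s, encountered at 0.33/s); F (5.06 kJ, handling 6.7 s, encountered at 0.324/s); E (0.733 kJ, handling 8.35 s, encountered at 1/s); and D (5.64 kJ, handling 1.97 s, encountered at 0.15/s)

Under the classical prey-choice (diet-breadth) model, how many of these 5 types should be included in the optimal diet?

E/h in descending order: D 2.86, H 1.05, F 0.755, C 0.405, E 0.0878 kJ/s. The optimal diet is the largest prefix of this list for which every included type satisfies E_i/h_i > R on the types above it.
Rate on top 1: 0.653. H: 1.05 > 0.653 → include.
Rate on top 2: 0.8699. F: 0.755 < 0.8699 → exclude; stop.
Optimal diet: D, H — 2 of 5 types.

2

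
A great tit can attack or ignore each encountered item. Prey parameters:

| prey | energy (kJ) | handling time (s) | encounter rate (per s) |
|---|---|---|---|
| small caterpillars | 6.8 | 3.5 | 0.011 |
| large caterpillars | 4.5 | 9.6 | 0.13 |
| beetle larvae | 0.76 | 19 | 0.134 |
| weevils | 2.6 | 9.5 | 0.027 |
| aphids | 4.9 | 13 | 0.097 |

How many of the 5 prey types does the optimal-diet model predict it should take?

3

Rank by E/h (kJ/s): small caterpillars 1.94, large caterpillars 0.469, aphids 0.377, weevils 0.274, beetle larvae 0.04. Include each in turn until the next type's E/h falls below the running intake rate.
Rate on top 1: 0.07203. large caterpillars: 0.469 > 0.07203 → include.
Rate on top 2: 0.2886. aphids: 0.377 > 0.2886 → include.
Rate on top 3: 0.32. weevils: 0.274 < 0.32 → exclude; stop.
Optimal diet: small caterpillars, large caterpillars, aphids — 3 of 5 types.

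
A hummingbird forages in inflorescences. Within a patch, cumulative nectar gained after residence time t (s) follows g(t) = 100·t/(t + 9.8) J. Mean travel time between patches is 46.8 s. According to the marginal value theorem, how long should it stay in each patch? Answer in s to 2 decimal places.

21.42 s

By the marginal value theorem, leave when the instantaneous gain rate g'(t) equals the habitat-wide average g(t)/(T + t).
g'(t) = 100·9.8/(t + 9.8)². Setting 100·9.8/(t+9.8)² = 100t/[(t+9.8)(46.8+t)] gives 9.8(46.8+t) = t(t+9.8), so t² = 9.8×46.8 = 458.6.
t* = √458.6 = 21.42 s.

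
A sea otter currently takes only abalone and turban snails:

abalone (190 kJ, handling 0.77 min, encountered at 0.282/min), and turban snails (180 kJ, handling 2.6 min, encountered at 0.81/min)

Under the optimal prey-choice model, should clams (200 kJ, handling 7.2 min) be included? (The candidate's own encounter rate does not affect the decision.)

On abalone and turban snails alone, R = ΣλE/(1+Σλh) = 199.4/3.323 = 60 kJ/min.
Profitability of clams: 200/7.2 = 27.78 kJ/min.
27.78 < 60, so adding clams would lower the average — exclude it.

No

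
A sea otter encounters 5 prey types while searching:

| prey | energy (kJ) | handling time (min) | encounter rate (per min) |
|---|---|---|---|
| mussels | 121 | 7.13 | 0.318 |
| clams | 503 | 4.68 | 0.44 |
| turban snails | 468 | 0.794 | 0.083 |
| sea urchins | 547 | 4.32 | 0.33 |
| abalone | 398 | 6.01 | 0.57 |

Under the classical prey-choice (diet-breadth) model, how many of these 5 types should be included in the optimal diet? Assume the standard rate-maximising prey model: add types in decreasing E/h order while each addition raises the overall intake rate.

Profitabilities (E/h, kJ/min): turban snails 589, sea urchins 127, clams 107, abalone 66.2, mussels 17. Add prey in this order while the next type's profitability exceeds the intake rate on those already taken.
Rate on top 1: 36.44. sea urchins: 127 > 36.44 → include.
Rate on top 2: 88.04. clams: 107 > 88.04 → include.
Rate on top 3: 96.84. abalone: 66.2 < 96.84 → exclude; stop.
Optimal diet: turban snails, sea urchins, clams — 3 of 5 types.

3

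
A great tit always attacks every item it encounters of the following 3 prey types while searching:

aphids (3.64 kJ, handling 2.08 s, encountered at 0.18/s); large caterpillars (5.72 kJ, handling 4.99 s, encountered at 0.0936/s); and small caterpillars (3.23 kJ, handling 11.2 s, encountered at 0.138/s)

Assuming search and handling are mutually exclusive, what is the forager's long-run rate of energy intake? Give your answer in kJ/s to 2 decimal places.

0.48 kJ/s

R = (0.18×3.64 + 0.0936×5.72 + 0.138×3.23) / (1 + 0.18×2.08 + 0.0936×4.99 + 0.138×11.2) = 1.636/3.387 = 0.4831 kJ/s.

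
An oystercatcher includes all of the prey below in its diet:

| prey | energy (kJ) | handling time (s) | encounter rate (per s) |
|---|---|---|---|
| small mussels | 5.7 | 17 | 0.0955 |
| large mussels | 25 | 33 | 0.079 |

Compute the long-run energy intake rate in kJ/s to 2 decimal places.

0.48 kJ/s

R = Σλ_iE_i / (1 + Σλ_ih_i)
Numerator: 0.0955×5.7 + 0.079×25 = 2.519
Denominator: 1 + 0.0955×17 + 0.079×33 = 5.231
R = 2.519/5.231 = 0.4817 kJ/s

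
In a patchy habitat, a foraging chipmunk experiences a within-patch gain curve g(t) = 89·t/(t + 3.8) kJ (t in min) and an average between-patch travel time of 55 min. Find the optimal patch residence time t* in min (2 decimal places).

14.46 min

Optimal t* satisfies g'(t*) = g(t*)/(T + t*).
g'(t) = 89·3.8/(t + 3.8)². Setting 89·3.8/(t+3.8)² = 89t/[(t+3.8)(55+t)] gives 3.8(55+t) = t(t+3.8), so t² = 3.8×55 = 209.
t* = √209 = 14.46 min.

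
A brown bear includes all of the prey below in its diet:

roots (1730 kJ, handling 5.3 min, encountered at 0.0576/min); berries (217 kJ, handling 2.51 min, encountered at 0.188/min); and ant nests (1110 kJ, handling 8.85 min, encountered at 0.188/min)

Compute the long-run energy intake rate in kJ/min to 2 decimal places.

101.46 kJ/min

R = (0.0576×1730 + 0.188×217 + 0.188×1110) / (1 + 0.0576×5.3 + 0.188×2.51 + 0.188×8.85) = 349.1/3.441 = 101.5 kJ/min.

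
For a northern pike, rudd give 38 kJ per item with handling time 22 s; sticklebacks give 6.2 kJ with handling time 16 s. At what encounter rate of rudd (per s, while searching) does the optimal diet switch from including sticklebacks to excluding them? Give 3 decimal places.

At the threshold, the rate on rudd alone equals the profitability of sticklebacks: λ·38/(1 + λ·22) = 6.2/16 = 0.3875.
Rearranging, λ(38 − 0.3875×22) = 0.3875, so λ = 0.3875/29.48 = 0.01315 per s.

0.013 per s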